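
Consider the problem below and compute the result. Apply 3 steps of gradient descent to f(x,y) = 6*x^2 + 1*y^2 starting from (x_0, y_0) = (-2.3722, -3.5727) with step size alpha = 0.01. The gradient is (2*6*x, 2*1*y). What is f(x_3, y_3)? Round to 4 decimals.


Gradient descent on f(x,y) = 6*x^2 + 1*y^2.
Starting point: (-2.3722, -3.5727), alpha = 0.01
Step 1: grad_x = 2*6*-2.3722 = -28.4664, grad_y = 2*1*-3.5727 = -7.1454
  x_1 = -2.3722 - 0.01*-28.4664 = -2.0875
  y_1 = -3.5727 - 0.01*-7.1454 = -3.5012
Step 2: grad_x = 2*6*-2.0875 = -25.0504, grad_y = 2*1*-3.5012 = -7.0025
  x_2 = -2.0875 - 0.01*-25.0504 = -1.837
  y_2 = -3.5012 - 0.01*-7.0025 = -3.4312
Step 3: grad_x = 2*6*-1.837 = -22.0444, grad_y = 2*1*-3.4312 = -6.8624
  x_3 = -1.837 - 0.01*-22.0444 = -1.6166
  y_3 = -3.4312 - 0.01*-6.8624 = -3.3626
f(-1.6166, -3.3626) = 6*(-1.6166)^2 + 1*(-3.3626)^2 = 26.9872


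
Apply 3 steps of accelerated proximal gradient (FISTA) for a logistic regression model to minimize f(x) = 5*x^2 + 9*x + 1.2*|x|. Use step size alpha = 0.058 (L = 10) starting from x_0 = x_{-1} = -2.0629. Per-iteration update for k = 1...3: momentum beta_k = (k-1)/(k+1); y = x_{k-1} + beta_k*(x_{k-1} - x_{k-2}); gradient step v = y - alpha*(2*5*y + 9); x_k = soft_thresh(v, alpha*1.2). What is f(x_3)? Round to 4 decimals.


FISTA on f(x) = 5*x^2 + 9*x + 1.2*|x|
L = 10, alpha = 0.058
Iteration 1: beta = 0.0, y = -2.0629 + 0.0*(-2.0629 + 2.0629) = -2.0629
  grad(y) = -11.629, v = y - alpha*grad = -1.3884
  prox(v) = soft_thresh(-1.3884, 0.0696) = -1.3188
Iteration 2: beta = 0.3333, y = -1.3188 + 0.3333*(-1.3188 + 2.0629) = -1.0708
  grad(y) = -1.7079, v = y - alpha*grad = -0.9717
  prox(v) = soft_thresh(-0.9717, 0.0696) = -0.9021
Iteration 3: beta = 0.5, y = -0.9021 + 0.5*(-0.9021 + 1.3188) = -0.6938
  grad(y) = 2.0621, v = y - alpha*grad = -0.8134
  prox(v) = soft_thresh(-0.8134, 0.0696) = -0.7438
f(x_3) = 5*(-0.7438)^2 + 9*(-0.7438) + 1.2*|-0.7438| = -3.0354


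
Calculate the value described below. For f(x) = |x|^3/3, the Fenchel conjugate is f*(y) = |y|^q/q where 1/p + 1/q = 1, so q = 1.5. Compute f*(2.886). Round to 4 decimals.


The conjugate exponent q satisfies 1/p + 1/q = 1.
p = 3, so q = 3/(3 - 1) = 1.5
|y|^q = 2.886^1.5 = 4.9028
f*(2.886) = 4.9028 / 1.5 = 3.2685


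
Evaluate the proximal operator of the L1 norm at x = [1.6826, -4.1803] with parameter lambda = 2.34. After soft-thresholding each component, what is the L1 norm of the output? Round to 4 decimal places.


Soft-thresholding with lambda = 2.34:
prox(1.6826) = sign(1.6826)*max(|1.6826| - 2.34, 0) = 0.0
prox(-4.1803) = sign(-4.1803)*max(|-4.1803| - 2.34, 0) = -1.8403
prox(x) = [0.0, -1.8403]
||prox(x)||_1 = 0.0 + 1.8403 = 1.8403


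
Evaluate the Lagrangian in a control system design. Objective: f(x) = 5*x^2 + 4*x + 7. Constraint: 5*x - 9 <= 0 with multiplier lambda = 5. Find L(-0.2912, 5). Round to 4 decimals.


Step 1: Evaluate f(x).
f(-0.2912) = 5*(-0.2912)^2 + 4*(-0.2912) + 7 = 6.2592
Step 2: Evaluate g(x).
g(-0.2912) = 5*-0.2912 - 9 = -10.456
Step 3: Compute Lagrangian.
L = 6.2592 + 5*-10.456 = -46.0208


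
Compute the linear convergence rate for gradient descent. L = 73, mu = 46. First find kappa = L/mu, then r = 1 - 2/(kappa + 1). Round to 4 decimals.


Step 1: Compute the condition number.
kappa = L/mu = 73/46 = 1.587
Step 2: Compute the convergence rate.
r = 1 - 2/(kappa + 1) = 1 - 2*mu/(L + mu) = (L - mu)/(L + mu) = 27/119 = 0.2269


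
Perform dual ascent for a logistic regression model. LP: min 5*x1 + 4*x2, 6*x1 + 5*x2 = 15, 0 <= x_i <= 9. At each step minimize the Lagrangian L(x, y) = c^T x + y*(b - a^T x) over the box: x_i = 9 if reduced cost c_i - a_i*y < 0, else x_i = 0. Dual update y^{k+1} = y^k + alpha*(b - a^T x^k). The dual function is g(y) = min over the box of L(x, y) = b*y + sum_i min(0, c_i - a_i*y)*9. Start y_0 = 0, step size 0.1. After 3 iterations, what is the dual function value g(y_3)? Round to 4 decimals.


Dual ascent for LP: min 5*x1 + 4*x2, 6*x1 + 5*x2 = 15, 0 <= x_i <= 9
Step 1: y^k = 0.0, reduced costs: (5.0, 4.0)
  x^k = (0.0, 0.0), subgradient = b - a^T x = 15.0
  y^{k+1} = 0.0 + 0.1*15.0 = 1.5
Step 2: y^k = 1.5, reduced costs: (-4.0, -3.5)
  x^k = (9.0, 9.0), subgradient = b - a^T x = -84.0
  y^{k+1} = 1.5 + 0.1*-84.0 = -6.9
Step 3: y^k = -6.9, reduced costs: (46.4, 38.5)
  x^k = (0.0, 0.0), subgradient = b - a^T x = 15.0
  y^{k+1} = -6.9 + 0.1*15.0 = -5.4
Dual objective at y_3 = -5.4: reduced costs (37.4, 31.0), box minimizer x = (0.0, 0.0)
g(y_3) = b*y + (c1 - a1*y)*x1 + (c2 - a2*y)*x2 = 15*(-5.4) + 37.4*0.0 + 31.0*0.0 = -81.0 + 0.0 + 0.0 = -81.0


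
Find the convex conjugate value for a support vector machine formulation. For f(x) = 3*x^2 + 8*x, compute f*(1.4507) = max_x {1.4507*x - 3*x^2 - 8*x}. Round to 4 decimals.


f*(y) = sup_x {y*x - a*x^2 - b*x} = sup_x {(y-b)*x - a*x^2}
FOC: (y - b) - 2a*x = 0 => x* = (y - b)/(2a)
x* = (1.4507 - 8)/(2*3) = -1.0916
f*(1.4507) = (y-b)^2/(4a) = (1.4507 - 8)^2/(4*3)
= 42.8933/12 = 3.5744


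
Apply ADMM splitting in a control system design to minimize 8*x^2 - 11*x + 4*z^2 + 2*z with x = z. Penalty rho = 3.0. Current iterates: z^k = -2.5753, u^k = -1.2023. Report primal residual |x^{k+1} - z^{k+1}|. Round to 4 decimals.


ADMM iteration with rho = 3.0, z^k = -2.5753, u^k = -1.2023
Step 1: x-update.
Minimize 8*x^2 - 11*x + (3.0/2)*(x + 2.5753 - 1.2023)^2
FOC: (2*8 + 3.0)*x = 11 + 3.0*(-2.5753 + 1.2023)
x^{k+1} = 0.3622
Step 2: z-update.
Minimize 4*z^2 + 2*z + (3.0/2)*(0.3622 - z - 1.2023)^2
FOC: (2*4 + 3.0)*z = -2 + 3.0*(0.3622 - 1.2023)
z^{k+1} = -0.4109
Step 3: u-update.
u^{k+1} = -1.2023 + 0.3622 + 0.4109 = -0.4292
Step 4: Primal residual = |0.3622 + 0.4109| = 0.7731


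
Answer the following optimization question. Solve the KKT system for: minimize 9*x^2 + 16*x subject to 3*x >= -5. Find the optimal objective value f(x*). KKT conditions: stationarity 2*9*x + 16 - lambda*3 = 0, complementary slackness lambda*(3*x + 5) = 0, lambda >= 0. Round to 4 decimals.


Step 1: Try lambda = 0 (constraint inactive).
Stationarity: 2*9*x + 16 = 0
x* = -16/(2*9) = -8/9 = -0.8889 (rounded; the exact value -8/9 is used below)
Check constraint: 3*-0.8889 = -2.6667 >= -5 -- satisfied.
Step 2: Compute optimal value.
f(x*) = 9*(-8/9)^2 + 16*(-8/9) = -7.1111


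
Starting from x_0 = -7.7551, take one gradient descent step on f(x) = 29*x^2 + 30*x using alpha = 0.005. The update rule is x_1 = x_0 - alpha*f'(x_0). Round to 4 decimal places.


We compute the gradient at x_0 and apply the update.
f'(x) = 58*x + 30
f'(-7.7551) = 58*-7.7551 + 30 = -419.7958
x_1 = -7.7551 - 0.005*-419.7958 = -5.6561


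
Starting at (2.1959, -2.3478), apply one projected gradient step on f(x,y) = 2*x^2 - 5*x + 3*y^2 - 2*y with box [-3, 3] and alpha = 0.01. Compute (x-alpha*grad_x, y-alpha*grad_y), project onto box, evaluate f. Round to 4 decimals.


Step 1: Compute gradient at (2.1959, -2.3478).
grad_x = 2*2*2.1959 - 5 = 3.7836
grad_y = 2*3*-2.3478 - 2 = -16.0868
Step 2: Gradient step.
x_raw = 2.1959 - 0.01*3.7836 = 2.1581
y_raw = -2.3478 - 0.01*-16.0868 = -2.1869
Step 3: Project onto [-3, 3].
x_proj = clip(2.1581) = 2.1581
y_proj = clip(-2.1869) = -2.1869
Step 4: Evaluate f.
f(2.1581, -2.1869) = 17.246


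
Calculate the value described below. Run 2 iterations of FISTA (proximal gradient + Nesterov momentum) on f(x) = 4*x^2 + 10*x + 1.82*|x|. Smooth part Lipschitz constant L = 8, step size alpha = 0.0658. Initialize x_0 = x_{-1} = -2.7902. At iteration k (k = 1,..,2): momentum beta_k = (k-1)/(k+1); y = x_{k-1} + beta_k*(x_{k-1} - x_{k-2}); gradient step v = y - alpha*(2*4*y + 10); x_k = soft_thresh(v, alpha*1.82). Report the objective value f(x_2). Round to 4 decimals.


FISTA on f(x) = 4*x^2 + 10*x + 1.82*|x|
L = 8, alpha = 0.0658
Iteration 1: beta = 0.0, y = -2.7902 + 0.0*(-2.7902 + 2.7902) = -2.7902
  grad(y) = -12.3216, v = y - alpha*grad = -1.9794
  prox(v) = soft_thresh(-1.9794, 0.1198) = -1.8597
Iteration 2: beta = 0.3333, y = -1.8597 + 0.3333*(-1.8597 + 2.7902) = -1.5495
  grad(y) = -2.3961, v = y - alpha*grad = -1.3918
  prox(v) = soft_thresh(-1.3918, 0.1198) = -1.2721
f(x_2) = 4*(-1.2721)^2 + 10*(-1.2721) + 1.82*|-1.2721| = -3.9328


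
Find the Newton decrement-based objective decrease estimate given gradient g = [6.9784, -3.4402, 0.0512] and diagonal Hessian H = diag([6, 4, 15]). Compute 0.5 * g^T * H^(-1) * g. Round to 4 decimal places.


Step 1: H is diagonal, so H^(-1) * g = [1.1631, -0.8601, 0.0034].
Step 2: g^T H^(-1) g = sum_i g_i^2 / H_ii
  = (6.9784)^2/6 + (-3.4402)^2/4 + (0.0512)^2/15
  = 8.1163 + 2.9587 + 0.0002 = 11.0753
Step 3: Objective decrease = 0.5 * g^T H^(-1) g = 5.5376


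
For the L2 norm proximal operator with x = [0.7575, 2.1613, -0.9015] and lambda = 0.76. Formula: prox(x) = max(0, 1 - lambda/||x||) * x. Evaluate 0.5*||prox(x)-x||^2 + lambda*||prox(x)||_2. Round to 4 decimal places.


Step 1: Compute ||x||.
||x|| = 2.4612
Step 2: Compute scaling factor.
scale = max(0, 1 - 0.76/2.4612) = 0.6912
Step 3: prox(x) = [0.5236, 1.4939, -0.6231]
||prox(x)|| = 1.7012
Step 4: Proximal objective.
0.5*||prox-x||^2 = 0.2888
lambda*||prox|| = 1.2929
Total = 1.5817


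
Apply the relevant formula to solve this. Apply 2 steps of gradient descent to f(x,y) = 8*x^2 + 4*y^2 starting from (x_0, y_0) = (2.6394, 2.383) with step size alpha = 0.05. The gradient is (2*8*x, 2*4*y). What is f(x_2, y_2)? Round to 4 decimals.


Gradient descent on f(x,y) = 8*x^2 + 4*y^2.
Starting point: (2.6394, 2.383), alpha = 0.05
Step 1: grad_x = 2*8*2.6394 = 42.2304, grad_y = 2*4*2.383 = 19.064
  x_1 = 2.6394 - 0.05*42.2304 = 0.5279
  y_1 = 2.383 - 0.05*19.064 = 1.4298
Step 2: grad_x = 2*8*0.5279 = 8.4461, grad_y = 2*4*1.4298 = 11.4384
  x_2 = 0.5279 - 0.05*8.4461 = 0.1056
  y_2 = 1.4298 - 0.05*11.4384 = 0.8579
f(0.1056, 0.8579) = 8*0.1056^2 + 4*0.8579^2 = 3.033


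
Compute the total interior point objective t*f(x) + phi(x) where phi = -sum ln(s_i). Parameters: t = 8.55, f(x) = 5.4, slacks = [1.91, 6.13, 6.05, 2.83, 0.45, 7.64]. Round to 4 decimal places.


Step 1: Compute log-barrier.
ln values: [0.6471, 1.8132, 1.8001, 1.0403, -0.7985, 2.0334]
phi = -(0.6471 + 1.8132 + 1.8001 + 1.0403 - 0.7985 + 2.0334) = -6.5355
Step 2: Compute augmented objective.
t*f(x) = 8.55*5.4 = 46.17
Total = 46.17 - 6.5355 = 39.6345


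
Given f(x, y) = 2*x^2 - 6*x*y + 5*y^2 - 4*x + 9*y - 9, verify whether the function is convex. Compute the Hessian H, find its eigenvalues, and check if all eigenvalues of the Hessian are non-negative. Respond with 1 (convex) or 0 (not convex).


The Hessian of f(x,y) = 2*x^2 - 6*x*y + 5*y^2 - 4*x + 9*y - 9 is:
H = [[4, -6], [-6, 10]]
Trace = 4 + 10 = 14
Determinant = 4*10 - (-6)^2 = 4
Discriminant = (14)^2 - 4*4 = 180.0
Eigenvalues: lambda_1 = 0.2918, lambda_2 = 13.7082
The function is convex.

1


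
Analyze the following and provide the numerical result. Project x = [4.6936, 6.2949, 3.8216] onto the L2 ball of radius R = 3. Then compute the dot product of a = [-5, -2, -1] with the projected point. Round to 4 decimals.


Step 1: Compute ||x|| (intermediates to 6 decimals).
||x|| = sqrt(4.6936^2 + 6.2949^2 + 3.8216^2) = 8.732713
Step 2: Project.
Since ||x|| > R, scale = R/||x|| = 3/8.732713 = 0.343536, proj(x) = scale * x
proj(x) = [1.612421, 2.162525, 1.312857]
Step 3: Dot product.
a^T * proj(x) = -5*1.612421 - 2*2.162525 - 1*1.312857 = -13.7


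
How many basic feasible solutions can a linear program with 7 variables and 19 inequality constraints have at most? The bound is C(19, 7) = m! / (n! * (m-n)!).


Each vertex corresponds to some choice of n active constraints out of m, so the number of vertices is at most C(m, n) = m! / (n!(m-n)!).
m = 19, n = 7
Numerator: 19 * 18 * 17 * 16 * 15 * 14 * 13
Denominator: 7! = 5040
C(19, 7) = 50388


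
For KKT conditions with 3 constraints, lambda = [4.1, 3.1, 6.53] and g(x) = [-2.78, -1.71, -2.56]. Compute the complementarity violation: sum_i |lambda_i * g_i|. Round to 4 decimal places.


KKT complementary slackness check:
lambda_1 * g_1 = 4.1 * -2.78 = -11.398
lambda_2 * g_2 = 3.1 * -1.71 = -5.301
lambda_3 * g_3 = 6.53 * -2.56 = -16.7168
Total violation = 11.398 + 5.301 + 16.7168 = 33.4158


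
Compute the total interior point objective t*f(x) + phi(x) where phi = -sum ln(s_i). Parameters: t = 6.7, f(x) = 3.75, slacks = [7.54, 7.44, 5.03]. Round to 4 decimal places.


Step 1: Compute log-barrier.
ln values: [2.0202, 2.0069, 1.6154]
phi = -(2.0202 + 2.0069 + 1.6154) = -5.6425
Step 2: Compute augmented objective.
t*f(x) = 6.7*3.75 = 25.125
Total = 25.125 - 5.6425 = 19.4825


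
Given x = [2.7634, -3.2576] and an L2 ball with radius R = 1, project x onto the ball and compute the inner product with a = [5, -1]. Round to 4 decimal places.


Step 1: Compute ||x|| (intermediates to 6 decimals).
||x|| = sqrt(2.7634^2 + (-3.2576)^2) = 4.271807
Step 2: Project.
Since ||x|| > R, scale = R/||x|| = 1/4.271807 = 0.234093, proj(x) = scale * x
proj(x) = [0.646893, -0.762581]
Step 3: Dot product.
a^T * proj(x) = 5*0.646893 - 1*(-0.762581) = 3.997


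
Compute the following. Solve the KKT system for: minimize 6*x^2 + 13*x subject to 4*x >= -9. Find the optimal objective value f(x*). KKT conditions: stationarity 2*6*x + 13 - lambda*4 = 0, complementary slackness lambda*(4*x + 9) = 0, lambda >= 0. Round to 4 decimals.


Step 1: Try lambda = 0 (constraint inactive).
Stationarity: 2*6*x + 13 = 0
x* = -13/(2*6) = -13/12 = -1.0833 (rounded; the exact value -13/12 is used below)
Check constraint: 4*-1.0833 = -4.3332 >= -9 -- satisfied.
Step 2: Compute optimal value.
f(x*) = 6*(-13/12)^2 + 13*(-13/12) = -7.0417


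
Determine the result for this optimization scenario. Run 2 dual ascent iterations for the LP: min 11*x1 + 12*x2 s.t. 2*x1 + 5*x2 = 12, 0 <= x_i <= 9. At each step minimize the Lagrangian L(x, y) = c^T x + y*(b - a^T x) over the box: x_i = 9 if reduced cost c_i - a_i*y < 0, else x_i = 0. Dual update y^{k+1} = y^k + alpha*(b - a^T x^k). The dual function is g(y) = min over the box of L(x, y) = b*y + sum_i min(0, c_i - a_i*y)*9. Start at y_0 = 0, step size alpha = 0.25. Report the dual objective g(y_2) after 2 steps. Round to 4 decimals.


Dual ascent for LP: min 11*x1 + 12*x2, 2*x1 + 5*x2 = 12, 0 <= x_i <= 9
Step 1: y^k = 0.0, reduced costs: (11.0, 12.0)
  x^k = (0.0, 0.0), subgradient = b - a^T x = 12.0
  y^{k+1} = 0.0 + 0.25*12.0 = 3.0
Step 2: y^k = 3.0, reduced costs: (5.0, -3.0)
  x^k = (0.0, 9.0), subgradient = b - a^T x = -33.0
  y^{k+1} = 3.0 + 0.25*-33.0 = -5.25
Dual objective at y_2 = -5.25: reduced costs (21.5, 38.25), box minimizer x = (0.0, 0.0)
g(y_2) = b*y + (c1 - a1*y)*x1 + (c2 - a2*y)*x2 = 12*(-5.25) + 21.5*0.0 + 38.25*0.0 = -63.0 + 0.0 + 0.0 = -63.0


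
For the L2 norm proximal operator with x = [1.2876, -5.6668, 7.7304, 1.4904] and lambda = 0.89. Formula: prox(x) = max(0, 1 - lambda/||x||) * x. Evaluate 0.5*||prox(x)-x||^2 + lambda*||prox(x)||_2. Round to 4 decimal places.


Step 1: Compute ||x||.
||x|| = 9.7852
Step 2: Compute scaling factor.
scale = max(0, 1 - 0.89/9.7852) = 0.909
Step 3: prox(x) = [1.1705, -5.1514, 7.0273, 1.3548]
||prox(x)|| = 8.8952
Step 4: Proximal objective.
0.5*||prox-x||^2 = 0.3961
lambda*||prox|| = 7.9167
Total = 8.3128


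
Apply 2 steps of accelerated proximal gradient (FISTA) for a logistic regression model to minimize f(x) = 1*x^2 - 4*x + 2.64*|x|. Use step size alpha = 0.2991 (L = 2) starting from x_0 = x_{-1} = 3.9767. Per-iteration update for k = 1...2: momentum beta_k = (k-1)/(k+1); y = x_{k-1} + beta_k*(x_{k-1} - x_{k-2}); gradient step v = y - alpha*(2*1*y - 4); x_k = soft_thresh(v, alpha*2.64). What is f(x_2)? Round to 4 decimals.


FISTA on f(x) = 1*x^2 - 4*x + 2.64*|x|
L = 2, alpha = 0.2991
Iteration 1: beta = 0.0, y = 3.9767 + 0.0*(3.9767 - 3.9767) = 3.9767
  grad(y) = 3.9534, v = y - alpha*grad = 2.7942
  prox(v) = soft_thresh(2.7942, 0.7896) = 2.0046
Iteration 2: beta = 0.3333, y = 2.0046 + 0.3333*(2.0046 - 3.9767) = 1.3473
  grad(y) = -1.3055, v = y - alpha*grad = 1.7377
  prox(v) = soft_thresh(1.7377, 0.7896) = 0.9481
f(x_2) = 1*0.9481^2 - 4*0.9481 + 2.64*|0.9481| = -0.3905


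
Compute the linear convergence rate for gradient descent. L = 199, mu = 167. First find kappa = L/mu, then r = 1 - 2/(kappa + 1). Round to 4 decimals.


Step 1: Compute the condition number.
kappa = L/mu = 199/167 = 1.1916
Step 2: Compute the convergence rate.
r = 1 - 2/(kappa + 1) = 1 - 2*mu/(L + mu) = (L - mu)/(L + mu) = 32/366 = 0.0874


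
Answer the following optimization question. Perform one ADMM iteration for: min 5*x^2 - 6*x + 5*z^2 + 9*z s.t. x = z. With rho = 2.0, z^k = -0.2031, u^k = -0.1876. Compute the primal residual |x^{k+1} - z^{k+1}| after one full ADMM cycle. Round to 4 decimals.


ADMM iteration with rho = 2.0, z^k = -0.2031, u^k = -0.1876
Step 1: x-update.
Minimize 5*x^2 - 6*x + (2.0/2)*(x + 0.2031 - 0.1876)^2
FOC: (2*5 + 2.0)*x = 6 + 2.0*(-0.2031 + 0.1876)
x^{k+1} = 0.4974
Step 2: z-update.
Minimize 5*z^2 + 9*z + (2.0/2)*(0.4974 - z - 0.1876)^2
FOC: (2*5 + 2.0)*z = -9 + 2.0*(0.4974 - 0.1876)
z^{k+1} = -0.6984
Step 3: u-update.
u^{k+1} = -0.1876 + 0.4974 + 0.6984 = 1.0082
Step 4: Primal residual = |0.4974 + 0.6984| = 1.1958


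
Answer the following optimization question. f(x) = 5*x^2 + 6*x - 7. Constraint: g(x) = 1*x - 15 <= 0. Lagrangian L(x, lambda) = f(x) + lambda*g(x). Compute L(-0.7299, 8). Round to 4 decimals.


Step 1: Evaluate f(x).
f(-0.7299) = 5*(-0.7299)^2 + 6*(-0.7299) - 7 = -8.7156
Step 2: Evaluate g(x).
g(-0.7299) = 1*-0.7299 - 15 = -15.7299
Step 3: Compute Lagrangian.
L = -8.7156 + 8*-15.7299 = -134.5548


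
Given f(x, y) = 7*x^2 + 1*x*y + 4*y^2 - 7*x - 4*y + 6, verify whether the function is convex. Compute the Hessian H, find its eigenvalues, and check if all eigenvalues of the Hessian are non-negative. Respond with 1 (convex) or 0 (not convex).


The Hessian of f(x,y) = 7*x^2 + 1*x*y + 4*y^2 - 7*x - 4*y + 6 is:
H = [[14, 1], [1, 8]]
Trace = 14 + 8 = 22
Determinant = 14*8 - (1)^2 = 111
Discriminant = (22)^2 - 4*111 = 40.0
Eigenvalues: lambda_1 = 7.8377, lambda_2 = 14.1623
The function is convex.

1


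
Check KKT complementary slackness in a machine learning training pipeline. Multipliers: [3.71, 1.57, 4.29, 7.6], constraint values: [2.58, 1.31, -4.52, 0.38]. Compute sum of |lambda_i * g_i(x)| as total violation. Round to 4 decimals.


KKT complementary slackness check:
lambda_1 * g_1 = 3.71 * 2.58 = 9.5718
lambda_2 * g_2 = 1.57 * 1.31 = 2.0567
lambda_3 * g_3 = 4.29 * -4.52 = -19.3908
lambda_4 * g_4 = 7.6 * 0.38 = 2.888
Total violation = 9.5718 + 2.0567 + 19.3908 + 2.888 = 33.9073


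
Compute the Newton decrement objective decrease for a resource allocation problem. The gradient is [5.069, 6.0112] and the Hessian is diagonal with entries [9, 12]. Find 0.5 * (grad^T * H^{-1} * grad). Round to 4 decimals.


Step 1: H is diagonal, so H^(-1) * g = [0.5632, 0.5009].
Step 2: g^T H^(-1) g = sum_i g_i^2 / H_ii
  = (5.069)^2/9 + (6.0112)^2/12
  = 2.855 + 3.0112 = 5.8662
Step 3: Objective decrease = 0.5 * g^T H^(-1) g = 2.9331


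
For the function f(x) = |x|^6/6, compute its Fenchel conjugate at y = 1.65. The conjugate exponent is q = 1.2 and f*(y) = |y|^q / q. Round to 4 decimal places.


The conjugate exponent q satisfies 1/p + 1/q = 1.
p = 6, so q = 6/(6 - 1) = 1.2
|y|^q = 1.65^1.2 = 1.8238
f*(1.65) = 1.8238 / 1.2 = 1.5198


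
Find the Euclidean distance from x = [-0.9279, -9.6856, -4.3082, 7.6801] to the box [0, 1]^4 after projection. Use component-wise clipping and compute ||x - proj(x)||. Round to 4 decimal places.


Project each component onto [0, 1].
clip(-0.9279) = 0.0, clip(-9.6856) = 0.0, clip(-4.3082) = 0.0, clip(7.6801) = 1.0
Projection = [0.0, 0.0, 0.0, 1.0]
Squared diffs: [0.861, 93.8108, 18.5606, 44.6237]
Distance = sqrt(157.8561) = 12.5641


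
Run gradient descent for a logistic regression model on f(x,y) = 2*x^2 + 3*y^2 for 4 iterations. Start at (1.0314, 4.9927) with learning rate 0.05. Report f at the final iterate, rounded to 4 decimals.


Gradient descent on f(x,y) = 2*x^2 + 3*y^2.
Starting point: (1.0314, 4.9927), alpha = 0.05
Step 1: grad_x = 2*2*1.0314 = 4.1256, grad_y = 2*3*4.9927 = 29.9562
  x_1 = 1.0314 - 0.05*4.1256 = 0.8251
  y_1 = 4.9927 - 0.05*29.9562 = 3.4949
Step 2: grad_x = 2*2*0.8251 = 3.3005, grad_y = 2*3*3.4949 = 20.9693
  x_2 = 0.8251 - 0.05*3.3005 = 0.6601
  y_2 = 3.4949 - 0.05*20.9693 = 2.4464
Step 3: grad_x = 2*2*0.6601 = 2.6404, grad_y = 2*3*2.4464 = 14.6785
  x_3 = 0.6601 - 0.05*2.6404 = 0.5281
  y_3 = 2.4464 - 0.05*14.6785 = 1.7125
Step 4: grad_x = 2*2*0.5281 = 2.1123, grad_y = 2*3*1.7125 = 10.275
  x_4 = 0.5281 - 0.05*2.1123 = 0.4225
  y_4 = 1.7125 - 0.05*10.275 = 1.1987
f(0.4225, 1.1987) = 2*0.4225^2 + 3*1.1987^2 = 4.6679


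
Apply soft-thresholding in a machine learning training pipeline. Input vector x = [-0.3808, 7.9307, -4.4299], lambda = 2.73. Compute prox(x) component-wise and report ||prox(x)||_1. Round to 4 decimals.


Soft-thresholding with lambda = 2.73:
prox(-0.3808) = sign(-0.3808)*max(|-0.3808| - 2.73, 0) = 0.0
prox(7.9307) = sign(7.9307)*max(|7.9307| - 2.73, 0) = 5.2007
prox(-4.4299) = sign(-4.4299)*max(|-4.4299| - 2.73, 0) = -1.6999
prox(x) = [0.0, 5.2007, -1.6999]
||prox(x)||_1 = 0.0 + 5.2007 + 1.6999 = 6.9006


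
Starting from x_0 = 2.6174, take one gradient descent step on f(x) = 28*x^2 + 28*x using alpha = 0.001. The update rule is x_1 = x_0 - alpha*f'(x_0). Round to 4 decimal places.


We compute the gradient at x_0 and apply the update.
f'(x) = 56*x + 28
f'(2.6174) = 56*2.6174 + 28 = 174.5744
x_1 = 2.6174 - 0.001*174.5744 = 2.4428


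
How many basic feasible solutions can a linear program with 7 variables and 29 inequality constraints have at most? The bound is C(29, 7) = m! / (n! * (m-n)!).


Each vertex corresponds to some choice of n active constraints out of m, so the number of vertices is at most C(m, n) = m! / (n!(m-n)!).
m = 29, n = 7
Numerator: 29 * 28 * 27 * 26 * 25 * 24 * 23
Denominator: 7! = 5040
C(29, 7) = 1560780


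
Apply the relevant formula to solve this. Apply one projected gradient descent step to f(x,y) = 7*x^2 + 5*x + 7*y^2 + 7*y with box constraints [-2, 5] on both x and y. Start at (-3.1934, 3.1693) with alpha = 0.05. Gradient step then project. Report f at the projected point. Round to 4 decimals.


Step 1: Compute gradient at (-3.1934, 3.1693).
grad_x = 2*7*-3.1934 + 5 = -39.7076
grad_y = 2*7*3.1693 + 7 = 51.3702
Step 2: Gradient step.
x_raw = -3.1934 - 0.05*-39.7076 = -1.208
y_raw = 3.1693 - 0.05*51.3702 = 0.6008
Step 3: Project onto [-2, 5].
x_proj = clip(-1.208) = -1.208
y_proj = clip(0.6008) = 0.6008
Step 4: Evaluate f.
f(-1.208, 0.6008) = 10.9073


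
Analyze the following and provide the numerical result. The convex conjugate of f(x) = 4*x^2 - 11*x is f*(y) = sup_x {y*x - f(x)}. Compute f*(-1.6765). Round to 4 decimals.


f*(y) = sup_x {y*x - a*x^2 - b*x} = sup_x {(y-b)*x - a*x^2}
FOC: (y - b) - 2a*x = 0 => x* = (y - b)/(2a)
x* = (-1.6765 + 11)/(2*4) = 1.1654
f*(-1.6765) = (y-b)^2/(4a) = (-1.6765 + 11)^2/(4*4)
= 86.9277/16 = 5.433


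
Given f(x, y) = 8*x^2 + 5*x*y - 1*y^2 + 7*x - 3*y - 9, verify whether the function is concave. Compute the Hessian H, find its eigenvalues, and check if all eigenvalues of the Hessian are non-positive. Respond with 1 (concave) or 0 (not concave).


The Hessian of f(x,y) = 8*x^2 + 5*x*y - 1*y^2 + 7*x - 3*y - 9 is:
H = [[16, 5], [5, -2]]
Trace = 16 - 2 = 14
Determinant = 16*-2 - (5)^2 = -57
Discriminant = (14)^2 - 4*-57 = 424.0
Eigenvalues: lambda_1 = -3.2956, lambda_2 = 17.2956
The function is not concave.

0


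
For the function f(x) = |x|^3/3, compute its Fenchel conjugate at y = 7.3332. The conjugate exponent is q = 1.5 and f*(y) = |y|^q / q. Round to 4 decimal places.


The conjugate exponent q satisfies 1/p + 1/q = 1.
p = 3, so q = 3/(3 - 1) = 1.5
|y|^q = 7.3332^1.5 = 19.8582
f*(7.3332) = 19.8582 / 1.5 = 13.2388


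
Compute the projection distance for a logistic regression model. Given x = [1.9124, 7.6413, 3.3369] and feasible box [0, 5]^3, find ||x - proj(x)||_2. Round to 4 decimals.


Project each component onto [0, 5].
clip(1.9124) = 1.9124, clip(7.6413) = 5.0, clip(3.3369) = 3.3369
Projection = [1.9124, 5.0, 3.3369]
Squared diffs: [0.0, 6.9765, 0.0]
Distance = sqrt(6.9765) = 2.6413


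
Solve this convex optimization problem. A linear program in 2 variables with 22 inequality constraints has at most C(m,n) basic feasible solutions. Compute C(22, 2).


Each vertex corresponds to some choice of n active constraints out of m, so the number of vertices is at most C(m, n) = m! / (n!(m-n)!).
m = 22, n = 2
Numerator: 22 * 21
Denominator: 2! = 2
C(22, 2) = 231


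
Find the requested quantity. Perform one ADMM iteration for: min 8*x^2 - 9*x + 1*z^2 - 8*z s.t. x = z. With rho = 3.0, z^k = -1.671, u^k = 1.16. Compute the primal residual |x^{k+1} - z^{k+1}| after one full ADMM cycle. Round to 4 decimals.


ADMM iteration with rho = 3.0, z^k = -1.671, u^k = 1.16
Step 1: x-update.
Minimize 8*x^2 - 9*x + (3.0/2)*(x + 1.671 + 1.16)^2
FOC: (2*8 + 3.0)*x = 9 + 3.0*(-1.671 - 1.16)
x^{k+1} = 0.0267
Step 2: z-update.
Minimize 1*z^2 - 8*z + (3.0/2)*(0.0267 - z + 1.16)^2
FOC: (2*1 + 3.0)*z = 8 + 3.0*(0.0267 + 1.16)
z^{k+1} = 2.312
Step 3: u-update.
u^{k+1} = 1.16 + 0.0267 - 2.312 = -1.1253
Step 4: Primal residual = |0.0267 - 2.312| = 2.2853


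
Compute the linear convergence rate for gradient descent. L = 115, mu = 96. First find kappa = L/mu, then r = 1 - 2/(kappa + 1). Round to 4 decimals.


Step 1: Compute the condition number.
kappa = L/mu = 115/96 = 1.1979
Step 2: Compute the convergence rate.
r = 1 - 2/(kappa + 1) = 1 - 2*mu/(L + mu) = (L - mu)/(L + mu) = 19/211 = 0.09


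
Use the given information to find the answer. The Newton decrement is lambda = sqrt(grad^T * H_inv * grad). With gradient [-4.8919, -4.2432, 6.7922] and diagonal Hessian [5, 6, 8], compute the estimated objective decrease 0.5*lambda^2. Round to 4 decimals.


Step 1: H is diagonal, so H^(-1) * g = [-0.9784, -0.7072, 0.849].
Step 2: g^T H^(-1) g = sum_i g_i^2 / H_ii
  = (-4.8919)^2/5 + (-4.2432)^2/6 + (6.7922)^2/8
  = 4.7861 + 3.0008 + 5.7667 = 13.5537
Step 3: Objective decrease = 0.5 * g^T H^(-1) g = 6.7768


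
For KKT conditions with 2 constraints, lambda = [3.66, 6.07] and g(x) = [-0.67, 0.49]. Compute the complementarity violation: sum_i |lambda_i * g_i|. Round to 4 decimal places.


KKT complementary slackness check:
lambda_1 * g_1 = 3.66 * -0.67 = -2.4522
lambda_2 * g_2 = 6.07 * 0.49 = 2.9743
Total violation = 2.4522 + 2.9743 = 5.4265


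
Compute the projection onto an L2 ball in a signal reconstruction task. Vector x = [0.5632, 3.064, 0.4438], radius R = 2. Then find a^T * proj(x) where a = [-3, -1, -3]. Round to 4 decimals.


Step 1: Compute ||x|| (intermediates to 6 decimals).
||x|| = sqrt(0.5632^2 + 3.064^2 + 0.4438^2) = 3.146784
Step 2: Project.
Since ||x|| > R, scale = R/||x|| = 2/3.146784 = 0.63557, proj(x) = scale * x
proj(x) = [0.357953, 1.947386, 0.282066]
Step 3: Dot product.
a^T * proj(x) = -3*0.357953 - 1*1.947386 - 3*0.282066 = -3.8674


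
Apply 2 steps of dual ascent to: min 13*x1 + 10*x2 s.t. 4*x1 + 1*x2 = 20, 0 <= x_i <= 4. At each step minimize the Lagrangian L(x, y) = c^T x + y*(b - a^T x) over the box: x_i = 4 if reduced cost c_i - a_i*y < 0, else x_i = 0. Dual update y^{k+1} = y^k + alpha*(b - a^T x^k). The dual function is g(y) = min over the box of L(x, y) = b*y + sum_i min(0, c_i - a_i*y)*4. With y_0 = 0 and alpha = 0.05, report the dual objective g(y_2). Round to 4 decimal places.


Dual ascent for LP: min 13*x1 + 10*x2, 4*x1 + 1*x2 = 20, 0 <= x_i <= 4
Step 1: y^k = 0.0, reduced costs: (13.0, 10.0)
  x^k = (0.0, 0.0), subgradient = b - a^T x = 20.0
  y^{k+1} = 0.0 + 0.05*20.0 = 1.0
Step 2: y^k = 1.0, reduced costs: (9.0, 9.0)
  x^k = (0.0, 0.0), subgradient = b - a^T x = 20.0
  y^{k+1} = 1.0 + 0.05*20.0 = 2.0
Dual objective at y_2 = 2.0: reduced costs (5.0, 8.0), box minimizer x = (0.0, 0.0)
g(y_2) = b*y + (c1 - a1*y)*x1 + (c2 - a2*y)*x2 = 20*2.0 + 5.0*0.0 + 8.0*0.0 = 40.0 + 0.0 + 0.0 = 40.0


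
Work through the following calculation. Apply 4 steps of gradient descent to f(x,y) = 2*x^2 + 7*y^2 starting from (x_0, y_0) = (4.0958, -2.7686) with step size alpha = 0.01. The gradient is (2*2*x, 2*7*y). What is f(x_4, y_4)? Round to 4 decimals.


Gradient descent on f(x,y) = 2*x^2 + 7*y^2.
Starting point: (4.0958, -2.7686), alpha = 0.01
Step 1: grad_x = 2*2*4.0958 = 16.3832, grad_y = 2*7*-2.7686 = -38.7604
  x_1 = 4.0958 - 0.01*16.3832 = 3.932
  y_1 = -2.7686 - 0.01*-38.7604 = -2.381
Step 2: grad_x = 2*2*3.932 = 15.7279, grad_y = 2*7*-2.381 = -33.3339
  x_2 = 3.932 - 0.01*15.7279 = 3.7747
  y_2 = -2.381 - 0.01*-33.3339 = -2.0477
Step 3: grad_x = 2*2*3.7747 = 15.0988, grad_y = 2*7*-2.0477 = -28.6672
  x_3 = 3.7747 - 0.01*15.0988 = 3.6237
  y_3 = -2.0477 - 0.01*-28.6672 = -1.761
Step 4: grad_x = 2*2*3.6237 = 14.4948, grad_y = 2*7*-1.761 = -24.6538
  x_4 = 3.6237 - 0.01*14.4948 = 3.4788
  y_4 = -1.761 - 0.01*-24.6538 = -1.5144
f(3.4788, -1.5144) = 2*3.4788^2 + 7*(-1.5144)^2 = 40.2583


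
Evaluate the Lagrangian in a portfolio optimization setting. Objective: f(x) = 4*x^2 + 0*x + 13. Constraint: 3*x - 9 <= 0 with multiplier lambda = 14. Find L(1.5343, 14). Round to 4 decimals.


Step 1: Evaluate f(x).
f(1.5343) = 4*1.5343^2 + 0*1.5343 + 13 = 22.4163
Step 2: Evaluate g(x).
g(1.5343) = 3*1.5343 - 9 = -4.3971
Step 3: Compute Lagrangian.
L = 22.4163 + 14*-4.3971 = -39.1431


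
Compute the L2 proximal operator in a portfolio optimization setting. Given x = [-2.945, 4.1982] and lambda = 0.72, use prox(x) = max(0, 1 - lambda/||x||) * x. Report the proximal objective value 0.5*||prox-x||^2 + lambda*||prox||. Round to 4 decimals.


Step 1: Compute ||x||.
||x|| = 5.1281
Step 2: Compute scaling factor.
scale = max(0, 1 - 0.72/5.1281) = 0.8596
Step 3: prox(x) = [-2.5315, 3.6088]
||prox(x)|| = 4.4081
Step 4: Proximal objective.
0.5*||prox-x||^2 = 0.2592
lambda*||prox|| = 3.1738
Total = 3.4331


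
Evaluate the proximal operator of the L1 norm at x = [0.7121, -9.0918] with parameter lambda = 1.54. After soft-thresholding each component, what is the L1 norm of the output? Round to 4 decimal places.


Soft-thresholding with lambda = 1.54:
prox(0.7121) = sign(0.7121)*max(|0.7121| - 1.54, 0) = 0.0
prox(-9.0918) = sign(-9.0918)*max(|-9.0918| - 1.54, 0) = -7.5518
prox(x) = [0.0, -7.5518]
||prox(x)||_1 = 0.0 + 7.5518 = 7.5518


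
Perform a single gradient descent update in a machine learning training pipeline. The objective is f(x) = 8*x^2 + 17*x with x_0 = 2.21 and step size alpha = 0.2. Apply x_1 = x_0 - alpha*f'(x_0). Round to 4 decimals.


We compute the gradient at x_0 and apply the update.
f'(x) = 16*x + 17
f'(2.21) = 16*2.21 + 17 = 52.36
x_1 = 2.21 - 0.2*52.36 = -8.262


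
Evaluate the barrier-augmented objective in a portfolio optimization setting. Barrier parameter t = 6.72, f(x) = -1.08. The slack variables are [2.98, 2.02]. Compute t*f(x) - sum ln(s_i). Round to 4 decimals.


Step 1: Compute log-barrier.
ln values: [1.0919, 0.7031]
phi = -(1.0919 + 0.7031) = -1.795
Step 2: Compute augmented objective.
t*f(x) = 6.72*-1.08 = -7.2576
Total = -7.2576 - 1.795 = -9.0526


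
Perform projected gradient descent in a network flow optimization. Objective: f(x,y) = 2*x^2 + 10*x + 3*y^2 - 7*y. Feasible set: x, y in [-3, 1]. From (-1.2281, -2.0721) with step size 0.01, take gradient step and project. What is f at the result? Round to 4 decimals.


Step 1: Compute gradient at (-1.2281, -2.0721).
grad_x = 2*2*-1.2281 + 10 = 5.0876
grad_y = 2*3*-2.0721 - 7 = -19.4326
Step 2: Gradient step.
x_raw = -1.2281 - 0.01*5.0876 = -1.279
y_raw = -2.0721 - 0.01*-19.4326 = -1.8778
Step 3: Project onto [-3, 1].
x_proj = clip(-1.279) = -1.279
y_proj = clip(-1.8778) = -1.8778
Step 4: Evaluate f.
f(-1.279, -1.8778) = 14.2043


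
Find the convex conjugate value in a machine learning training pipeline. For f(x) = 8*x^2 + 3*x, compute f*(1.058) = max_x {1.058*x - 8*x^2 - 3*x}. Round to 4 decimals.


f*(y) = sup_x {y*x - a*x^2 - b*x} = sup_x {(y-b)*x - a*x^2}
FOC: (y - b) - 2a*x = 0 => x* = (y - b)/(2a)
x* = (1.058 - 3)/(2*8) = -0.1214
f*(1.058) = (y-b)^2/(4a) = (1.058 - 3)^2/(4*8)
= 3.7714/32 = 0.1179


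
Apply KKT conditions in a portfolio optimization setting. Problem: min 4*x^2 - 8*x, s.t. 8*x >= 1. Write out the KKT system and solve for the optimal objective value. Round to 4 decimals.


Step 1: Try lambda = 0 (constraint inactive).
Stationarity: 2*4*x - 8 = 0
x* = 8/(2*4) = 1.0
Check constraint: 8*1.0 = 8.0 >= 1 -- satisfied.
Step 2: Compute optimal value.
f(x*) = 4*1.0^2 - 8*1.0 = -4.0


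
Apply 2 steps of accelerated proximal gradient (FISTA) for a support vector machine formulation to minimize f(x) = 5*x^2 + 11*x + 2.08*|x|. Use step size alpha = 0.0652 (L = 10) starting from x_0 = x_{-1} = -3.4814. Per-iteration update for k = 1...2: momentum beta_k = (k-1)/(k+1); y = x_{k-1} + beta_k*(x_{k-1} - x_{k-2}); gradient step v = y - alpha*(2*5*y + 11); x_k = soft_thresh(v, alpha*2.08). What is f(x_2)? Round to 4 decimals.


FISTA on f(x) = 5*x^2 + 11*x + 2.08*|x|
L = 10, alpha = 0.0652
Iteration 1: beta = 0.0, y = -3.4814 + 0.0*(-3.4814 + 3.4814) = -3.4814
  grad(y) = -23.814, v = y - alpha*grad = -1.9287
  prox(v) = soft_thresh(-1.9287, 0.1356) = -1.7931
Iteration 2: beta = 0.3333, y = -1.7931 + 0.3333*(-1.7931 + 3.4814) = -1.2303
  grad(y) = -1.3035, v = y - alpha*grad = -1.1454
  prox(v) = soft_thresh(-1.1454, 0.1356) = -1.0097
f(x_2) = 5*(-1.0097)^2 + 11*(-1.0097) + 2.08*|-1.0097| = -3.909


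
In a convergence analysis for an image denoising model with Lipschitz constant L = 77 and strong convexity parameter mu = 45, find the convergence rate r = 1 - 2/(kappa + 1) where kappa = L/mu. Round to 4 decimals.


Step 1: Compute the condition number.
kappa = L/mu = 77/45 = 1.7111
Step 2: Compute the convergence rate.
r = 1 - 2/(kappa + 1) = 1 - 2*mu/(L + mu) = (L - mu)/(L + mu) = 32/122 = 0.2623


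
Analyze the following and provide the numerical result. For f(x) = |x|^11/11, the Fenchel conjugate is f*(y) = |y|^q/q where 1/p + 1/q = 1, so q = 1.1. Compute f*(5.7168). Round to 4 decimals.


The conjugate exponent q satisfies 1/p + 1/q = 1.
p = 11, so q = 11/(11 - 1) = 1.1
|y|^q = 5.7168^1.1 = 6.8056
f*(5.7168) = 6.8056 / 1.1 = 6.1869


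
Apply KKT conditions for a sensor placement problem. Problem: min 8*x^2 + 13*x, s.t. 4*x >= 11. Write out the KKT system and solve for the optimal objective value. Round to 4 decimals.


Step 1: Try lambda = 0 (constraint inactive).
x_unc = -13/(2*8) = -0.8125
Check: 4*-0.8125 = -3.25 < 11 -- violated!
Step 2: Constraint must be active: 4*x = 11
x* = 11/4 = 2.75
lambda = (2*8*2.75 + 13)/4 = 14.25
Step 3: Compute optimal value.
f(x*) = 8*2.75^2 + 13*2.75 = 96.25


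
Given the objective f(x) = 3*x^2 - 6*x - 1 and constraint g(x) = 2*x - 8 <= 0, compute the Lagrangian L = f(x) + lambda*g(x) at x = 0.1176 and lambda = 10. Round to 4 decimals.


Step 1: Evaluate f(x).
f(0.1176) = 3*0.1176^2 - 6*0.1176 - 1 = -1.6641
Step 2: Evaluate g(x).
g(0.1176) = 2*0.1176 - 8 = -7.7648
Step 3: Compute Lagrangian.
L = -1.6641 + 10*-7.7648 = -79.3121


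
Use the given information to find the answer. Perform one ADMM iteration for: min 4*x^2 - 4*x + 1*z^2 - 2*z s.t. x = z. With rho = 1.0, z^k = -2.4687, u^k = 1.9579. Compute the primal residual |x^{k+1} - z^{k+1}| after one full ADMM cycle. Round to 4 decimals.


ADMM iteration with rho = 1.0, z^k = -2.4687, u^k = 1.9579
Step 1: x-update.
Minimize 4*x^2 - 4*x + (1.0/2)*(x + 2.4687 + 1.9579)^2
FOC: (2*4 + 1.0)*x = 4 + 1.0*(-2.4687 - 1.9579)
x^{k+1} = -0.0474
Step 2: z-update.
Minimize 1*z^2 - 2*z + (1.0/2)*(-0.0474 - z + 1.9579)^2
FOC: (2*1 + 1.0)*z = 2 + 1.0*(-0.0474 + 1.9579)
z^{k+1} = 1.3035
Step 3: u-update.
u^{k+1} = 1.9579 - 0.0474 - 1.3035 = 0.607
Step 4: Primal residual = |-0.0474 - 1.3035| = 1.3509


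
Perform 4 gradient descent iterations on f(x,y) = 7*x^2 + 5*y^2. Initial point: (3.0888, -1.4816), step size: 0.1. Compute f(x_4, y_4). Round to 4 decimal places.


Gradient descent on f(x,y) = 7*x^2 + 5*y^2.
Starting point: (3.0888, -1.4816), alpha = 0.1
Step 1: grad_x = 2*7*3.0888 = 43.2432, grad_y = 2*5*-1.4816 = -14.816
  x_1 = 3.0888 - 0.1*43.2432 = -1.2355
  y_1 = -1.4816 - 0.1*-14.816 = 0.0
Step 2: grad_x = 2*7*-1.2355 = -17.2973, grad_y = 2*5*0.0 = 0.0
  x_2 = -1.2355 - 0.1*-17.2973 = 0.4942
  y_2 = 0.0 - 0.1*0.0 = 0.0
Step 3: grad_x = 2*7*0.4942 = 6.9189, grad_y = 2*5*0.0 = 0.0
  x_3 = 0.4942 - 0.1*6.9189 = -0.1977
  y_3 = 0.0 - 0.1*0.0 = 0.0
Step 4: grad_x = 2*7*-0.1977 = -2.7676, grad_y = 2*5*0.0 = 0.0
  x_4 = -0.1977 - 0.1*-2.7676 = 0.0791
  y_4 = 0.0 - 0.1*0.0 = 0.0
f(0.0791, 0.0) = 7*0.0791^2 + 5*0.0^2 = 0.0438


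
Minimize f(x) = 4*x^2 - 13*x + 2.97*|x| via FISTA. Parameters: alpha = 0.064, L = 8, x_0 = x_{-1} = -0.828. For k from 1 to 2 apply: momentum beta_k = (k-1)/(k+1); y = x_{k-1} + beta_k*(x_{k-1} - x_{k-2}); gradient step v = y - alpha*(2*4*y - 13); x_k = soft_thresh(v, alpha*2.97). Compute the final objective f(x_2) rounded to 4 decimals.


FISTA on f(x) = 4*x^2 - 13*x + 2.97*|x|
L = 8, alpha = 0.064
Iteration 1: beta = 0.0, y = -0.828 + 0.0*(-0.828 + 0.828) = -0.828
  grad(y) = -19.624, v = y - alpha*grad = 0.4279
  prox(v) = soft_thresh(0.4279, 0.1901) = 0.2379
Iteration 2: beta = 0.3333, y = 0.2379 + 0.3333*(0.2379 + 0.828) = 0.5931
  grad(y) = -8.2549, v = y - alpha*grad = 1.1215
  prox(v) = soft_thresh(1.1215, 0.1901) = 0.9314
f(x_2) = 4*0.9314^2 - 13*0.9314 + 2.97*|0.9314| = -5.8718


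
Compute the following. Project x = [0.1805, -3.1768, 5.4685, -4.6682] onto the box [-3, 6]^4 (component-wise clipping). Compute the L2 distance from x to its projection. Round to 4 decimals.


Project each component onto [-3, 6].
clip(0.1805) = 0.1805, clip(-3.1768) = -3.0, clip(5.4685) = 5.4685, clip(-4.6682) = -3.0
Projection = [0.1805, -3.0, 5.4685, -3.0]
Squared diffs: [0.0, 0.0313, 0.0, 2.7829]
Distance = sqrt(2.8142) = 1.6775


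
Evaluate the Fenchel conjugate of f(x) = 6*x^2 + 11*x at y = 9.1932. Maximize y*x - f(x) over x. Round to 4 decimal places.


f*(y) = sup_x {y*x - a*x^2 - b*x} = sup_x {(y-b)*x - a*x^2}
FOC: (y - b) - 2a*x = 0 => x* = (y - b)/(2a)
x* = (9.1932 - 11)/(2*6) = -0.1506
f*(9.1932) = (y-b)^2/(4a) = (9.1932 - 11)^2/(4*6)
= 3.2645/24 = 0.136


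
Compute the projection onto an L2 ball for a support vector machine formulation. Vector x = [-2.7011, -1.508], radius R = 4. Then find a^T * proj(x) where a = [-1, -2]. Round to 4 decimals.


Step 1: Compute ||x|| (intermediates to 6 decimals).
||x|| = sqrt((-2.7011)^2 + (-1.508)^2) = 3.093543
Step 2: Project.
Since ||x|| <= R, proj = x (no scaling needed).
proj(x) = [-2.7011, -1.508]
Step 3: Dot product.
a^T * proj(x) = -1*(-2.7011) - 2*(-1.508) = 5.7171


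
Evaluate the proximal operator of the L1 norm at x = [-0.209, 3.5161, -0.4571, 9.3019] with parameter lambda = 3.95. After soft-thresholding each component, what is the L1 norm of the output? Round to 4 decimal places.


Soft-thresholding with lambda = 3.95:
prox(-0.209) = sign(-0.209)*max(|-0.209| - 3.95, 0) = 0.0
prox(3.5161) = sign(3.5161)*max(|3.5161| - 3.95, 0) = 0.0
prox(-0.4571) = sign(-0.4571)*max(|-0.4571| - 3.95, 0) = 0.0
prox(9.3019) = sign(9.3019)*max(|9.3019| - 3.95, 0) = 5.3519
prox(x) = [0.0, 0.0, 0.0, 5.3519]
||prox(x)||_1 = 0.0 + 0.0 + 0.0 + 5.3519 = 5.3519


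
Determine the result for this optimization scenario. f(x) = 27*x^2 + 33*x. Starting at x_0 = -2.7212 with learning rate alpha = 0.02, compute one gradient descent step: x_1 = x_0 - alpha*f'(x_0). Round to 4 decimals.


We compute the gradient at x_0 and apply the update.
f'(x) = 54*x + 33
f'(-2.7212) = 54*-2.7212 + 33 = -113.9448
x_1 = -2.7212 - 0.02*-113.9448 = -0.4423


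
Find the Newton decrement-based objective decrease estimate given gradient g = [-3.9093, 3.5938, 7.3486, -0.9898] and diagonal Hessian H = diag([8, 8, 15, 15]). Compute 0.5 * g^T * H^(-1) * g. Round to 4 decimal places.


Step 1: H is diagonal, so H^(-1) * g = [-0.4887, 0.4492, 0.4899, -0.066].
Step 2: g^T H^(-1) g = sum_i g_i^2 / H_ii
  = (-3.9093)^2/8 + (3.5938)^2/8 + (7.3486)^2/15 + (-0.9898)^2/15
  = 1.9103 + 1.6144 + 3.6001 + 0.0653 = 7.1902
Step 3: Objective decrease = 0.5 * g^T H^(-1) g = 3.5951
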